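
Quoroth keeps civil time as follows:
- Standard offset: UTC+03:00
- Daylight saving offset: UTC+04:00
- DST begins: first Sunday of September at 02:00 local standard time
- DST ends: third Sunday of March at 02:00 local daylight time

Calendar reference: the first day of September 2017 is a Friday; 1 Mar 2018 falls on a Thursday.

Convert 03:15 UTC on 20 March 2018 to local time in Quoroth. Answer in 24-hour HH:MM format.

1 September 2017 is a Friday, so the first Sunday is September 3.
1 March 2018 is a Thursday, so the first Sunday is March 4 and the third is March 18.
At the standard offset (UTC+03:00), 03:15 UTC + 3h = 06:15 Quoroth standard time.
Daylight saving runs 3 September 2017 – 18 March 2018; the standard-time date in Quoroth, 20 March 2018, is outside that window, so Quoroth is on standard time at UTC+03:00.
03:15 UTC + 3h = 06:15 local.

06:15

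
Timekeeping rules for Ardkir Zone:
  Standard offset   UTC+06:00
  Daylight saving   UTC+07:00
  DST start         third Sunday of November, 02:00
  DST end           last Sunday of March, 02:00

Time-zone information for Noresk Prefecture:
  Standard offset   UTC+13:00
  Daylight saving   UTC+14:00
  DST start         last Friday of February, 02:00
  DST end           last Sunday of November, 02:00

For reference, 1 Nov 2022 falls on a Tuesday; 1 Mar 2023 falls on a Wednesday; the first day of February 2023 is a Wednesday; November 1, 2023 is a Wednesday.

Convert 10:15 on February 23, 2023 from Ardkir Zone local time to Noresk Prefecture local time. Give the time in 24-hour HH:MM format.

1 November 2022 is a Tuesday, so the first Sunday is November 6 and the third is November 20.
1 March 2023 is a Wednesday, so Sundays fall on 5, 12, 19, 26; the last is March 26.
Daylight saving runs 20 November 2022 – 26 March 2023; February 23, 2023 is inside that window, so Ardkir Zone is at UTC+07:00.
10:15 Ardkir Zone − 7h = 03:15 UTC.
1 February 2023 is a Wednesday, so Fridays fall on 3, 10, 17, 24; the last is February 24.
1 November 2023 is a Wednesday, so Sundays fall on 5, 12, 19, 26; the last is November 26.
At the standard offset (UTC+13:00), 03:15 UTC + 13h = 16:15 Noresk Prefecture standard time.
The standard-time date in Noresk Prefecture, February 23, 2023, is outside the daylight-saving period (24 February – 26 November), so Noresk Prefecture is on standard time, UTC+13:00.
03:15 UTC + 13h = 16:15 Noresk Prefecture.

16:15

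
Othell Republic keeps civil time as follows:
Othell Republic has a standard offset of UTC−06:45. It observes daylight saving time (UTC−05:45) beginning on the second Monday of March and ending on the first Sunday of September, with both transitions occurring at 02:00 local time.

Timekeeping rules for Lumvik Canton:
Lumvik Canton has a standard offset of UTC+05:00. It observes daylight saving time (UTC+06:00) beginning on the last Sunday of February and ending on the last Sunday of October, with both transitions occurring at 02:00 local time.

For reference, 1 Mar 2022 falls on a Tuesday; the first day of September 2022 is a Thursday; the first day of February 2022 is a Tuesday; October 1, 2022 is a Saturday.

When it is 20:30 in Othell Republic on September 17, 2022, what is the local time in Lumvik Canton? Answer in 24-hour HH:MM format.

09:15

1 March 2022 is a Tuesday, so the first Monday is March 7 and the second is March 14.
1 September 2022 is a Thursday, so the first Sunday is September 4.
September 17, 2022 is outside the daylight-saving period (14 March – 4 September), so Othell Republic is on standard time, UTC−06:45.
20:30 Othell Republic + 6h45m = 03:15 UTC (rolling into the next day, 18 September 2022).
1 February 2022 is a Tuesday, so Sundays fall on 6, 13, 20, 27; the last is February 27.
1 October 2022 is a Saturday, so Sundays fall on 2, 9, 16, 23, 30; the last is October 30.
At the standard offset (UTC+05:00), 03:15 UTC + 5h = 08:15 Lumvik Canton standard time.
The standard-time date in Lumvik Canton, September 18, 2022, lies within the daylight-saving period (27 February – 30 October), so Lumvik Canton is on daylight time, UTC+06:00.
03:15 UTC + 6h = 09:15 Lumvik Canton.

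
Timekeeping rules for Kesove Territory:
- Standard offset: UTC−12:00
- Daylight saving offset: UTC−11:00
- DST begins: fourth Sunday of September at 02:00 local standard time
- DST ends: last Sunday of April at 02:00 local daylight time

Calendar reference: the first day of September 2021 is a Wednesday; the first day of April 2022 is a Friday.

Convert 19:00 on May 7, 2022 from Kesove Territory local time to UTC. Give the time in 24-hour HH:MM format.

07:00

1 September 2021 is a Wednesday, so the first Sunday is September 5 and the fourth is September 26.
1 April 2022 is a Friday, so Sundays fall on 3, 10, 17, 24; the last is April 24.
Daylight saving runs 26 September 2021 – 24 April 2022; May 7, 2022 is outside that window, so Kesove Territory is on standard time at UTC−12:00.
19:00 local + 12h = 07:00 UTC (rolling into the next day, 8 May 2022).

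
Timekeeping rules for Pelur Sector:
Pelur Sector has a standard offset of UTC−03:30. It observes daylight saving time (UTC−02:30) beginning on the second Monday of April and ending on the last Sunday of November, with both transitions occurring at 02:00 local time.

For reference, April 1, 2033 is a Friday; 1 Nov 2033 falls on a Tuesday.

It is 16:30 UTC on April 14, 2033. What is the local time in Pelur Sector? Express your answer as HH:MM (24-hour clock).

1 April 2033 is a Friday, so the first Monday is April 4 and the second is April 11.
1 November 2033 is a Tuesday, so Sundays fall on 6, 13, 20, 27; the last is November 27.
At the standard offset (UTC−03:30), 16:30 UTC − 3h30m = 13:00 Pelur Sector standard time.
The standard-time date in Pelur Sector, April 14, 2033, lies within the daylight-saving period (11 April – 27 November), so Pelur Sector is on daylight time, UTC−02:30.
16:30 UTC − 2h30m = 14:00 local.

14:00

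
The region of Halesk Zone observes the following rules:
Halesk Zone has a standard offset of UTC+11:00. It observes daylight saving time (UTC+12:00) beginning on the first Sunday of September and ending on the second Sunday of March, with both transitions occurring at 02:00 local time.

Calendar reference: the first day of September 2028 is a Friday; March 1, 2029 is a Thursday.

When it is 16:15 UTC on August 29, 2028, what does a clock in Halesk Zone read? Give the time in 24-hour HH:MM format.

1 September 2028 is a Friday, so the first Sunday is September 3.
1 March 2029 is a Thursday, so the first Sunday is March 4 and the second is March 11.
At the standard offset (UTC+11:00), 16:15 UTC + 11h = 03:15 Halesk Zone standard time (rolling into the next day, 30 August 2028).
The standard-time date in Halesk Zone, August 30, 2028, does not fall between 3 September 2028 and 11 March 2029, so daylight saving is not in effect and Halesk Zone is at UTC+11:00.
16:15 UTC + 11h = 03:15 local (rolling into the next day, 30 August 2028).

03:15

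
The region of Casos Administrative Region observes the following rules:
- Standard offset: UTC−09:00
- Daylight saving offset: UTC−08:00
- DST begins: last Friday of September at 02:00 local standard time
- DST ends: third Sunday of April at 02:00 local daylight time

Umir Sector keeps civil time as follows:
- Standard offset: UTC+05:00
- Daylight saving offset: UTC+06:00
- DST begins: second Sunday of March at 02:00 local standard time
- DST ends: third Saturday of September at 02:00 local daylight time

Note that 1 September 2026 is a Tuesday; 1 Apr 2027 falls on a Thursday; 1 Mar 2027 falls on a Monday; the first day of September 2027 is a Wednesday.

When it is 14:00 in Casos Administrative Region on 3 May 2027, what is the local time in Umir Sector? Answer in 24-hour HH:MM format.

05:00

1 September 2026 is a Tuesday, so Fridays fall on 4, 11, 18, 25; the last is September 25.
1 April 2027 is a Thursday, so the first Sunday is April 4 and the third is April 18.
3 May 2027 is outside the daylight-saving period (25 September 2026 – 18 April 2027), so Casos Administrative Region is on standard time, UTC−09:00.
14:00 Casos Administrative Region + 9h = 23:00 UTC.
1 March 2027 is a Monday, so the first Sunday is March 7 and the second is March 14.
1 September 2027 is a Wednesday, so the first Saturday is September 4 and the third is September 18.
At the standard offset (UTC+05:00), 23:00 UTC + 5h = 04:00 Umir Sector standard time (rolling into the next day, 4 May 2027).
The standard-time date in Umir Sector, 4 May 2027, falls between 14 March and 18 September, so daylight saving is in effect and Umir Sector is at UTC+06:00.
23:00 UTC + 6h = 05:00 Umir Sector (rolling into the next day, 4 May 2027).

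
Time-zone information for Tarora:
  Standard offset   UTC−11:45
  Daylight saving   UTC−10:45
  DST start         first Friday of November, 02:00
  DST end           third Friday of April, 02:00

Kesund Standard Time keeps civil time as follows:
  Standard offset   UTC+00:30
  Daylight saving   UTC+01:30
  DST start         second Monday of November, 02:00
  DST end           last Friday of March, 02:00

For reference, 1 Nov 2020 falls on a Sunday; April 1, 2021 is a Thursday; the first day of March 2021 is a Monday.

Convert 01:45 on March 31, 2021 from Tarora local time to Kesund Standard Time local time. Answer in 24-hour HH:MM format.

13:00

1 November 2020 is a Sunday, so the first Friday is November 6.
1 April 2021 is a Thursday, so the first Friday is April 2 and the third is April 16.
March 31, 2021 lies within the daylight-saving period (6 November 2020 – 16 April 2021), so Tarora is on daylight time, UTC−10:45.
01:45 Tarora + 10h45m = 12:30 UTC.
1 November 2020 is a Sunday, so the first Monday is November 2 and the second is November 9.
1 March 2021 is a Monday, so Fridays fall on 5, 12, 19, 26; the last is March 26.
At the standard offset (UTC+00:30), 12:30 UTC + 0h30m = 13:00 Kesund Standard Time standard time.
The standard-time date in Kesund Standard Time, March 31, 2021, does not fall between 9 November 2020 and 26 March 2021, so daylight saving is not in effect and Kesund Standard Time is at UTC+00:30.
12:30 UTC + 0h30m = 13:00 Kesund Standard Time.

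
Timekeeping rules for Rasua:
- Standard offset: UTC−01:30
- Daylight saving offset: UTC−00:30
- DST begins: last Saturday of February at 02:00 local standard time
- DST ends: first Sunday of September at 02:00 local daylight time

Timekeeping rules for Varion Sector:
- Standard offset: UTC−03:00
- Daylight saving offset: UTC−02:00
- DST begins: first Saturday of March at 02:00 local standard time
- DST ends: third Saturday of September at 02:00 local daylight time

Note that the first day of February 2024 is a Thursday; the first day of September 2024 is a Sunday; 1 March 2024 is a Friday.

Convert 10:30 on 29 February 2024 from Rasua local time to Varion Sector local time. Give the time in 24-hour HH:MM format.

1 February 2024 is a Thursday, so Saturdays fall on 3, 10, 17, 24; the last is February 24.
1 September 2024 is a Sunday, so the first Sunday is September 1.
29 February 2024 lies within the daylight-saving period (24 February – 1 September), so Rasua is on daylight time, UTC−00:30.
10:30 Rasua + 0h30m = 11:00 UTC.
1 March 2024 is a Friday, so the first Saturday is March 2.
1 September 2024 is a Sunday, so the first Saturday is September 7 and the third is September 21.
At the standard offset (UTC−03:00), 11:00 UTC − 3h = 08:00 Varion Sector standard time.
The standard-time date in Varion Sector, 29 February 2024, is outside the daylight-saving period (2 March – 21 September), so Varion Sector is on standard time, UTC−03:00.
11:00 UTC − 3h = 08:00 Varion Sector.

08:00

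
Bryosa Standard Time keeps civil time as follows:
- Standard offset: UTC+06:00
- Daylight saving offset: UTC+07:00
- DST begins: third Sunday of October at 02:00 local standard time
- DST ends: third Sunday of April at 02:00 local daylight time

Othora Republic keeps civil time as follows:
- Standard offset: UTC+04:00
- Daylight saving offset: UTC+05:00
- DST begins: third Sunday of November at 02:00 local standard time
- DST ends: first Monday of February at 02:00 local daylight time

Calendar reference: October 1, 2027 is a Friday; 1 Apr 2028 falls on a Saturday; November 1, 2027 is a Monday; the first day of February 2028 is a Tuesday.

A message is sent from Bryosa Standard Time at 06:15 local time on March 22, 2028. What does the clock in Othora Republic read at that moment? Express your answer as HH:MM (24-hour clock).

1 October 2027 is a Friday, so the first Sunday is October 3 and the third is October 17.
1 April 2028 is a Saturday, so the first Sunday is April 2 and the third is April 16.
Daylight saving runs 17 October 2027 – 16 April 2028; March 22, 2028 is inside that window, so Bryosa Standard Time is at UTC+07:00.
06:15 Bryosa Standard Time − 7h = 23:15 UTC (rolling into the previous day, 21 March 2028).
1 November 2027 is a Monday, so the first Sunday is November 7 and the third is November 21.
1 February 2028 is a Tuesday, so the first Monday is February 7.
At the standard offset (UTC+04:00), 23:15 UTC + 4h = 03:15 Othora Republic standard time (rolling into the next day, 22 March 2028).
The standard-time date in Othora Republic, March 22, 2028, does not fall between 21 November 2027 and 7 February 2028, so daylight saving is not in effect and Othora Republic is at UTC+04:00.
23:15 UTC + 4h = 03:15 Othora Republic (rolling into the next day, 22 March 2028).

03:15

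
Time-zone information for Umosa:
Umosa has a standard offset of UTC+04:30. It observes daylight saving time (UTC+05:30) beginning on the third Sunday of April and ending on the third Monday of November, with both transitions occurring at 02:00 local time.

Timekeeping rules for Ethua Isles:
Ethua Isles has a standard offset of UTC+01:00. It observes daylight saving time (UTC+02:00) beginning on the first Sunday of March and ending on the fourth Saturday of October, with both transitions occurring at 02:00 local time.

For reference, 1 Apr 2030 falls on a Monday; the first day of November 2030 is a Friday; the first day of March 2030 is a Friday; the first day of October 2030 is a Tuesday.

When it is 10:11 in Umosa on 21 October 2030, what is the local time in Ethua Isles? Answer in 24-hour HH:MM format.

06:41

1 April 2030 is a Monday, so the first Sunday is April 7 and the third is April 21.
1 November 2030 is a Friday, so the first Monday is November 4 and the third is November 18.
Daylight saving runs 21 April – 18 November; 21 October 2030 is inside that window, so Umosa is at UTC+05:30.
10:11 Umosa − 5h30m = 04:41 UTC.
1 March 2030 is a Friday, so the first Sunday is March 3.
1 October 2030 is a Tuesday, so the first Saturday is October 5 and the fourth is October 26.
At the standard offset (UTC+01:00), 04:41 UTC + 1h = 05:41 Ethua Isles standard time.
The standard-time date in Ethua Isles, 21 October 2030, falls between 3 March and 26 October, so daylight saving is in effect and Ethua Isles is at UTC+02:00.
04:41 UTC + 2h = 06:41 Ethua Isles.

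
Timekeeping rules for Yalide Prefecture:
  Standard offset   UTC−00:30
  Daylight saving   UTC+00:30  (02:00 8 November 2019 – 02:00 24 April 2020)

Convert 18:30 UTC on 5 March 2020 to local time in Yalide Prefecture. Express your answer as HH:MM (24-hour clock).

19:00

At the standard offset (UTC−00:30), 18:30 UTC − 0h30m = 18:00 Yalide Prefecture standard time.
Daylight saving runs 8 November 2019 – 24 April 2020; the standard-time date in Yalide Prefecture, 5 March 2020, is inside that window, so Yalide Prefecture is at UTC+00:30.
18:30 UTC + 0h30m = 19:00 local.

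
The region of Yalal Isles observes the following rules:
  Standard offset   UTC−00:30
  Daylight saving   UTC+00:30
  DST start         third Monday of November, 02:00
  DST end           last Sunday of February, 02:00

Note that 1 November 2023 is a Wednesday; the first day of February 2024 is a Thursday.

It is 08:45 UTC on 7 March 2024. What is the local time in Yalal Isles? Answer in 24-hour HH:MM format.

1 November 2023 is a Wednesday, so the first Monday is November 6 and the third is November 20.
1 February 2024 is a Thursday, so Sundays fall on 4, 11, 18, 25; the last is February 25.
At the standard offset (UTC−00:30), 08:45 UTC − 0h30m = 08:15 Yalal Isles standard time.
Daylight saving runs 20 November 2023 – 25 February 2024; the standard-time date in Yalal Isles, 7 March 2024, is outside that window, so Yalal Isles is on standard time at UTC−00:30.
08:45 UTC − 0h30m = 08:15 local.

08:15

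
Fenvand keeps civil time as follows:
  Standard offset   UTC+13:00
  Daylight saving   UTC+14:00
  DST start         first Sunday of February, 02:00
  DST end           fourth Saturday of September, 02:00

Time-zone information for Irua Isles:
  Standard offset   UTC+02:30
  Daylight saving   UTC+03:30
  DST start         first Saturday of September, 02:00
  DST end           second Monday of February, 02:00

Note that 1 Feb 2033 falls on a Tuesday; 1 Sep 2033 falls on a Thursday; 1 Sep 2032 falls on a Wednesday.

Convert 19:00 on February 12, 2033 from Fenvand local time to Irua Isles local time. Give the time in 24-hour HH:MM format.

08:30

1 February 2033 is a Tuesday, so the first Sunday is February 6.
1 September 2033 is a Thursday, so the first Saturday is September 3 and the fourth is September 24.
Daylight saving runs 6 February – 24 September; February 12, 2033 is inside that window, so Fenvand is at UTC+14:00.
19:00 Fenvand − 14h = 05:00 UTC.
1 September 2032 is a Wednesday, so the first Saturday is September 4.
1 February 2033 is a Tuesday, so the first Monday is February 7 and the second is February 14.
At the standard offset (UTC+02:30), 05:00 UTC + 2h30m = 07:30 Irua Isles standard time.
The standard-time date in Irua Isles, February 12, 2033, lies within the daylight-saving period (4 September 2032 – 14 February 2033), so Irua Isles is on daylight time, UTC+03:30.
05:00 UTC + 3h30m = 08:30 Irua Isles.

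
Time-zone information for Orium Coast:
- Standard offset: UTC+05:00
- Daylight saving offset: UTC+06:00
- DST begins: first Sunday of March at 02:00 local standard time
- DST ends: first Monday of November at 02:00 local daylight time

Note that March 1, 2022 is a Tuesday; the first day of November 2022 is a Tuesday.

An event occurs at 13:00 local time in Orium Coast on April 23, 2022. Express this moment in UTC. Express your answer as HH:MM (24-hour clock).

1 March 2022 is a Tuesday, so the first Sunday is March 6.
1 November 2022 is a Tuesday, so the first Monday is November 7.
Daylight saving runs 6 March – 7 November; April 23, 2022 is inside that window, so Orium Coast is at UTC+06:00.
13:00 local − 6h = 07:00 UTC.

07:00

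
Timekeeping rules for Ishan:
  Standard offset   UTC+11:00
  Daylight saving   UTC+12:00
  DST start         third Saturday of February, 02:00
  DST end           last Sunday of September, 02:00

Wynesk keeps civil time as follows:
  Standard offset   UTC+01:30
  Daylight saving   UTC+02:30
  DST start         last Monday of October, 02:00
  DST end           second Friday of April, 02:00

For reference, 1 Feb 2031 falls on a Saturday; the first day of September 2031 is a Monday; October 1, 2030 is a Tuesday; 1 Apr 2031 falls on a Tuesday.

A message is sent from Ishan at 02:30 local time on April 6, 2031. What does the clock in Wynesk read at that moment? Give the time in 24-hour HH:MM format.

1 February 2031 is a Saturday, so the first Saturday is February 1 and the third is February 15.
1 September 2031 is a Monday, so Sundays fall on 7, 14, 21, 28; the last is September 28.
April 6, 2031 falls between 15 February and 28 September, so daylight saving is in effect and Ishan is at UTC+12:00.
02:30 Ishan − 12h = 14:30 UTC (rolling into the previous day, 5 April 2031).
1 October 2030 is a Tuesday, so Mondays fall on 7, 14, 21, 28; the last is October 28.
1 April 2031 is a Tuesday, so the first Friday is April 4 and the second is April 11.
At the standard offset (UTC+01:30), 14:30 UTC + 1h30m = 16:00 Wynesk standard time.
The standard-time date in Wynesk, April 5, 2031, lies within the daylight-saving period (28 October 2030 – 11 April 2031), so Wynesk is on daylight time, UTC+02:30.
14:30 UTC + 2h30m = 17:00 Wynesk.

17:00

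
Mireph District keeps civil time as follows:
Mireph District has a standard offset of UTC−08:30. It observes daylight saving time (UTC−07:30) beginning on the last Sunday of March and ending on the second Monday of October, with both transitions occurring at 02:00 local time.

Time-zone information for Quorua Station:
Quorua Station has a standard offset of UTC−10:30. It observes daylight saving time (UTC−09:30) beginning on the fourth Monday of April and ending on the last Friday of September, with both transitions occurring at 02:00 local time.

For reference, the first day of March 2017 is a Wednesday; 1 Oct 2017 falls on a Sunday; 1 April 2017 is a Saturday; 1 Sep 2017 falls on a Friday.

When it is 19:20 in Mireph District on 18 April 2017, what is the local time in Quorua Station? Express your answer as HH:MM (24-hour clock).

16:20

1 March 2017 is a Wednesday, so Sundays fall on 5, 12, 19, 26; the last is March 26.
1 October 2017 is a Sunday, so the first Monday is October 2 and the second is October 9.
18 April 2017 falls between 26 March and 9 October, so daylight saving is in effect and Mireph District is at UTC−07:30.
19:20 Mireph District + 7h30m = 02:50 UTC (rolling into the next day, 19 April 2017).
1 April 2017 is a Saturday, so the first Monday is April 3 and the fourth is April 24.
1 September 2017 is a Friday, so Fridays fall on 1, 8, 15, 22, 29; the last is September 29.
At the standard offset (UTC−10:30), 02:50 UTC − 10h30m = 16:20 Quorua Station standard time (rolling into the previous day, 18 April 2017).
The standard-time date in Quorua Station, 18 April 2017, does not fall between 24 April and 29 September, so daylight saving is not in effect and Quorua Station is at UTC−10:30.
02:50 UTC − 10h30m = 16:20 Quorua Station (rolling into the previous day, 18 April 2017).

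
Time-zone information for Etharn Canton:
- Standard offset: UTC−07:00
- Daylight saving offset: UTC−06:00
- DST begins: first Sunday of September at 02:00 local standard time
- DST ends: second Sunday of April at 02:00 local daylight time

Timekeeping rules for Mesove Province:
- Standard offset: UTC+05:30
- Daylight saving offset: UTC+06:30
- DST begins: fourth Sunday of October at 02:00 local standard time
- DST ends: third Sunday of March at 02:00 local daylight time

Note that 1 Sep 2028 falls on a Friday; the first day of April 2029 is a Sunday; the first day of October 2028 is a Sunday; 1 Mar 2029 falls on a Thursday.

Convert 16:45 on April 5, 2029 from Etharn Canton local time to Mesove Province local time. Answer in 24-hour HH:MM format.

1 September 2028 is a Friday, so the first Sunday is September 3.
1 April 2029 is a Sunday, so the first Sunday is April 1 and the second is April 8.
Daylight saving runs 3 September 2028 – 8 April 2029; April 5, 2029 is inside that window, so Etharn Canton is at UTC−06:00.
16:45 Etharn Canton + 6h = 22:45 UTC.
1 October 2028 is a Sunday, so the first Sunday is October 1 and the fourth is October 22.
1 March 2029 is a Thursday, so the first Sunday is March 4 and the third is March 18.
At the standard offset (UTC+05:30), 22:45 UTC + 5h30m = 04:15 Mesove Province standard time (rolling into the next day, 6 April 2029).
The standard-time date in Mesove Province, April 6, 2029, does not fall between 22 October 2028 and 18 March 2029, so daylight saving is not in effect and Mesove Province is at UTC+05:30.
22:45 UTC + 5h30m = 04:15 Mesove Province (rolling into the next day, 6 April 2029).

04:15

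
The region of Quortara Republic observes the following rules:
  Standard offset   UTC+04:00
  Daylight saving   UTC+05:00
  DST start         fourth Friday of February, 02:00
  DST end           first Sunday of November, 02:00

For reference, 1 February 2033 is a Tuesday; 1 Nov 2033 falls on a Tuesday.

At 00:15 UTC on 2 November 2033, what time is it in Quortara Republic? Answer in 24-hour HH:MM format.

1 February 2033 is a Tuesday, so the first Friday is February 4 and the fourth is February 25.
1 November 2033 is a Tuesday, so the first Sunday is November 6.
At the standard offset (UTC+04:00), 00:15 UTC + 4h = 04:15 Quortara Republic standard time.
Daylight saving runs 25 February – 6 November; the standard-time date in Quortara Republic, 2 November 2033, is inside that window, so Quortara Republic is at UTC+05:00.
00:15 UTC + 5h = 05:15 local.

05:15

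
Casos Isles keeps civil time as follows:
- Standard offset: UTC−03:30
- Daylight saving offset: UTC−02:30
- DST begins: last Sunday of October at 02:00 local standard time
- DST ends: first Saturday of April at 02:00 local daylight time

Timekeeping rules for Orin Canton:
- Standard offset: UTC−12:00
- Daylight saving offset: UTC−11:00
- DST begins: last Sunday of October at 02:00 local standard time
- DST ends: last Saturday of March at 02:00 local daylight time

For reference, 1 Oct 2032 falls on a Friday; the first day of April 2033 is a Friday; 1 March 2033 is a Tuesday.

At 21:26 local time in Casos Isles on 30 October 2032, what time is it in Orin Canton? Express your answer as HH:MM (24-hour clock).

12:56

1 October 2032 is a Friday, so Sundays fall on 3, 10, 17, 24, 31; the last is October 31.
1 April 2033 is a Friday, so the first Saturday is April 2.
Daylight saving runs 31 October 2032 – 2 April 2033; 30 October 2032 is outside that window, so Casos Isles is on standard time at UTC−03:30.
21:26 Casos Isles + 3h30m = 00:56 UTC (rolling into the next day, 31 October 2032).
1 October 2032 is a Friday, so Sundays fall on 3, 10, 17, 24, 31; the last is October 31.
1 March 2033 is a Tuesday, so Saturdays fall on 5, 12, 19, 26; the last is March 26.
At the standard offset (UTC−12:00), 00:56 UTC − 12h = 12:56 Orin Canton standard time (rolling into the previous day, 30 October 2032).
The standard-time date in Orin Canton, 30 October 2032, is outside the daylight-saving period (31 October 2032 – 26 March 2033), so Orin Canton is on standard time, UTC−12:00.
00:56 UTC − 12h = 12:56 Orin Canton (rolling into the previous day, 30 October 2032).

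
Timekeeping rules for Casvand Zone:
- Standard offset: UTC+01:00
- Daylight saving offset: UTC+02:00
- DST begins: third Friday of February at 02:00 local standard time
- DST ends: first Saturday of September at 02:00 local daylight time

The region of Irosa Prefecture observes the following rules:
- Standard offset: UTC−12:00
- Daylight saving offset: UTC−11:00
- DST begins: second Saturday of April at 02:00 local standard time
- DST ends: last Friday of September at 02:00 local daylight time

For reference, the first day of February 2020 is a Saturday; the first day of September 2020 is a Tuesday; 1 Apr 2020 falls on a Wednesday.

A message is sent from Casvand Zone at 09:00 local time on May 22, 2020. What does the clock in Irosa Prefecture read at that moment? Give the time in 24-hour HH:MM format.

1 February 2020 is a Saturday, so the first Friday is February 7 and the third is February 21.
1 September 2020 is a Tuesday, so the first Saturday is September 5.
May 22, 2020 falls between 21 February and 5 September, so daylight saving is in effect and Casvand Zone is at UTC+02:00.
09:00 Casvand Zone − 2h = 07:00 UTC.
1 April 2020 is a Wednesday, so the first Saturday is April 4 and the second is April 11.
1 September 2020 is a Tuesday, so Fridays fall on 4, 11, 18, 25; the last is September 25.
At the standard offset (UTC−12:00), 07:00 UTC − 12h = 19:00 Irosa Prefecture standard time (rolling into the previous day, 21 May 2020).
The standard-time date in Irosa Prefecture, May 21, 2020, lies within the daylight-saving period (11 April – 25 September), so Irosa Prefecture is on daylight time, UTC−11:00.
07:00 UTC − 11h = 20:00 Irosa Prefecture (rolling into the previous day, 21 May 2020).

20:00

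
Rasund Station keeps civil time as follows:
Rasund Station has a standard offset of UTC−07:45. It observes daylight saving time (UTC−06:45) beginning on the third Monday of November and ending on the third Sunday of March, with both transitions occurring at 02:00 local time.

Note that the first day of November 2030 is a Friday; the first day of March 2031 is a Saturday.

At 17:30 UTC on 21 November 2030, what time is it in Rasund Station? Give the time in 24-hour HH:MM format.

1 November 2030 is a Friday, so the first Monday is November 4 and the third is November 18.
1 March 2031 is a Saturday, so the first Sunday is March 2 and the third is March 16.
At the standard offset (UTC−07:45), 17:30 UTC − 7h45m = 09:45 Rasund Station standard time.
The standard-time date in Rasund Station, 21 November 2030, lies within the daylight-saving period (18 November 2030 – 16 March 2031), so Rasund Station is on daylight time, UTC−06:45.
17:30 UTC − 6h45m = 10:45 local.

10:45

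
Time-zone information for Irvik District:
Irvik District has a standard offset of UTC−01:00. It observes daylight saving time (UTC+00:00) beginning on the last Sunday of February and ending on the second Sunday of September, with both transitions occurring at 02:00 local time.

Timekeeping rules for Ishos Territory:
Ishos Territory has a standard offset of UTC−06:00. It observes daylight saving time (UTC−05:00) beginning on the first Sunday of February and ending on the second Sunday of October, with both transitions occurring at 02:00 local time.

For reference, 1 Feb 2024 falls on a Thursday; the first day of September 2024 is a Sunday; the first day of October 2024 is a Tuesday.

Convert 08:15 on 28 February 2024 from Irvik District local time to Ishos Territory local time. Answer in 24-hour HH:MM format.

03:15

1 February 2024 is a Thursday, so Sundays fall on 4, 11, 18, 25; the last is February 25.
1 September 2024 is a Sunday, so the first Sunday is September 1 and the second is September 8.
Daylight saving runs 25 February – 8 September; 28 February 2024 is inside that window, so Irvik District is at UTC+00:00.
08:15 Irvik District − 0h = 08:15 UTC.
1 February 2024 is a Thursday, so the first Sunday is February 4.
1 October 2024 is a Tuesday, so the first Sunday is October 6 and the second is October 13.
At the standard offset (UTC−06:00), 08:15 UTC − 6h = 02:15 Ishos Territory standard time.
Daylight saving runs 4 February – 13 October; the standard-time date in Ishos Territory, 28 February 2024, is inside that window, so Ishos Territory is at UTC−05:00.
08:15 UTC − 5h = 03:15 Ishos Territory.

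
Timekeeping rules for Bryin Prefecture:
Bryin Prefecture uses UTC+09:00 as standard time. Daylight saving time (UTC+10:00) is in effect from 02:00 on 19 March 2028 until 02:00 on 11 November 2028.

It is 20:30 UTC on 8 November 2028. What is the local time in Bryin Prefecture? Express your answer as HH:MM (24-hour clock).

06:30

At the standard offset (UTC+09:00), 20:30 UTC + 9h = 05:30 Bryin Prefecture standard time (rolling into the next day, 9 November 2028).
The standard-time date in Bryin Prefecture, 9 November 2028, falls between 19 March and 11 November, so daylight saving is in effect and Bryin Prefecture is at UTC+10:00.
20:30 UTC + 10h = 06:30 local (rolling into the next day, 9 November 2028).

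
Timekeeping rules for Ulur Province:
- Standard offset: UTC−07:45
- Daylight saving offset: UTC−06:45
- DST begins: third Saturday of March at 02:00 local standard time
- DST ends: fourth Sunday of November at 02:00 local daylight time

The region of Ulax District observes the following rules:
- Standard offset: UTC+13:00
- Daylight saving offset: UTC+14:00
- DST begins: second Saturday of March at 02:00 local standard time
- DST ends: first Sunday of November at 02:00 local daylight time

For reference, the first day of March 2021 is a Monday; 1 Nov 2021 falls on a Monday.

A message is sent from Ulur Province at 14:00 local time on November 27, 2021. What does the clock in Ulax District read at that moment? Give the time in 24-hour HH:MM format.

1 March 2021 is a Monday, so the first Saturday is March 6 and the third is March 20.
1 November 2021 is a Monday, so the first Sunday is November 7 and the fourth is November 28.
November 27, 2021 falls between 20 March and 28 November, so daylight saving is in effect and Ulur Province is at UTC−06:45.
14:00 Ulur Province + 6h45m = 20:45 UTC.
1 March 2021 is a Monday, so the first Saturday is March 6 and the second is March 13.
1 November 2021 is a Monday, so the first Sunday is November 7.
At the standard offset (UTC+13:00), 20:45 UTC + 13h = 09:45 Ulax District standard time (rolling into the next day, 28 November 2021).
The standard-time date in Ulax District, November 28, 2021, does not fall between 13 March and 7 November, so daylight saving is not in effect and Ulax District is at UTC+13:00.
20:45 UTC + 13h = 09:45 Ulax District (rolling into the next day, 28 November 2021).

09:45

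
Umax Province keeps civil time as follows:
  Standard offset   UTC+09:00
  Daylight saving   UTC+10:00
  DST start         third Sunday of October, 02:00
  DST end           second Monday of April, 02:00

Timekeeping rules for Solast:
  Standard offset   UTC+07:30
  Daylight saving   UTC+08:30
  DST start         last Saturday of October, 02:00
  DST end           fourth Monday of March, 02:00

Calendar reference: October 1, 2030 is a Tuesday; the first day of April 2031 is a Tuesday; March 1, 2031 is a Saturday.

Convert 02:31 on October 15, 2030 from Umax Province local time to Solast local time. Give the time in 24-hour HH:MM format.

01:01

1 October 2030 is a Tuesday, so the first Sunday is October 6 and the third is October 20.
1 April 2031 is a Tuesday, so the first Monday is April 7 and the second is April 14.
Daylight saving runs 20 October 2030 – 14 April 2031; October 15, 2030 is outside that window, so Umax Province is on standard time at UTC+09:00.
02:31 Umax Province − 9h = 17:31 UTC (rolling into the previous day, 14 October 2030).
1 October 2030 is a Tuesday, so Saturdays fall on 5, 12, 19, 26; the last is October 26.
1 March 2031 is a Saturday, so the first Monday is March 3 and the fourth is March 24.
At the standard offset (UTC+07:30), 17:31 UTC + 7h30m = 01:01 Solast standard time (rolling into the next day, 15 October 2030).
Daylight saving runs 26 October 2030 – 24 March 2031; the standard-time date in Solast, October 15, 2030, is outside that window, so Solast is on standard time at UTC+07:30.
17:31 UTC + 7h30m = 01:01 Solast (rolling into the next day, 15 October 2030).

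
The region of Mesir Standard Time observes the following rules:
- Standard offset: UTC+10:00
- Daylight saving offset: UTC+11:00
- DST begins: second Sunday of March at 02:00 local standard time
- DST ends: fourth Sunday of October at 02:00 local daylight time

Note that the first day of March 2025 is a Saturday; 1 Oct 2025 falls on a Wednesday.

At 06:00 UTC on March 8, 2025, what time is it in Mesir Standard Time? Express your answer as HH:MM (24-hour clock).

1 March 2025 is a Saturday, so the first Sunday is March 2 and the second is March 9.
1 October 2025 is a Wednesday, so the first Sunday is October 5 and the fourth is October 26.
At the standard offset (UTC+10:00), 06:00 UTC + 10h = 16:00 Mesir Standard Time standard time.
The standard-time date in Mesir Standard Time, March 8, 2025, does not fall between 9 March and 26 October, so daylight saving is not in effect and Mesir Standard Time is at UTC+10:00.
06:00 UTC + 10h = 16:00 local.

16:00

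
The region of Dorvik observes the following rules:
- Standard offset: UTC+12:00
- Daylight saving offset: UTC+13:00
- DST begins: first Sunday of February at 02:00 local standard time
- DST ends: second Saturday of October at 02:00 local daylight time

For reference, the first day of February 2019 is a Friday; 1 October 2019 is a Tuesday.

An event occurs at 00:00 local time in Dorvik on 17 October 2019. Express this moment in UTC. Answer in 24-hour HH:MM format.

12:00

1 February 2019 is a Friday, so the first Sunday is February 3.
1 October 2019 is a Tuesday, so the first Saturday is October 5 and the second is October 12.
17 October 2019 is outside the daylight-saving period (3 February – 12 October), so Dorvik is on standard time, UTC+12:00.
00:00 local − 12h = 12:00 UTC (rolling into the previous day, 16 October 2019).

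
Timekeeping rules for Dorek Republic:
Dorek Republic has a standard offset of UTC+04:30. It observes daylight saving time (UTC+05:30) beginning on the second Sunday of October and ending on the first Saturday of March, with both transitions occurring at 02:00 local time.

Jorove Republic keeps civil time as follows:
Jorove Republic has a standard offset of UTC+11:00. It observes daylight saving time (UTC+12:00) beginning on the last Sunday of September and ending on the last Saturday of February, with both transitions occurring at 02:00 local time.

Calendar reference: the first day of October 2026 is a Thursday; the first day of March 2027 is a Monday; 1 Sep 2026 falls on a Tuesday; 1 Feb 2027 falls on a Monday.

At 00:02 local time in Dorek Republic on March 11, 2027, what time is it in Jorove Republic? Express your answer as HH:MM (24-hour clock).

06:32

1 October 2026 is a Thursday, so the first Sunday is October 4 and the second is October 11.
1 March 2027 is a Monday, so the first Saturday is March 6.
Daylight saving runs 11 October 2026 – 6 March 2027; March 11, 2027 is outside that window, so Dorek Republic is on standard time at UTC+04:30.
00:02 Dorek Republic − 4h30m = 19:32 UTC (rolling into the previous day, 10 March 2027).
1 September 2026 is a Tuesday, so Sundays fall on 6, 13, 20, 27; the last is September 27.
1 February 2027 is a Monday, so Saturdays fall on 6, 13, 20, 27; the last is February 27.
At the standard offset (UTC+11:00), 19:32 UTC + 11h = 06:32 Jorove Republic standard time (rolling into the next day, 11 March 2027).
Daylight saving runs 27 September 2026 – 27 February 2027; the standard-time date in Jorove Republic, March 11, 2027, is outside that window, so Jorove Republic is on standard time at UTC+11:00.
19:32 UTC + 11h = 06:32 Jorove Republic (rolling into the next day, 11 March 2027).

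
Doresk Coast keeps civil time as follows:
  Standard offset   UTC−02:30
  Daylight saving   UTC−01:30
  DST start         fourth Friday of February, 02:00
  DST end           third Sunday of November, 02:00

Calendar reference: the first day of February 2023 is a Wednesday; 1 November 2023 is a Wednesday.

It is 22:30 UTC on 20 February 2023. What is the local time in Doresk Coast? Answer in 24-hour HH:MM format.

20:00

1 February 2023 is a Wednesday, so the first Friday is February 3 and the fourth is February 24.
1 November 2023 is a Wednesday, so the first Sunday is November 5 and the third is November 19.
At the standard offset (UTC−02:30), 22:30 UTC − 2h30m = 20:00 Doresk Coast standard time.
The standard-time date in Doresk Coast, 20 February 2023, does not fall between 24 February and 19 November, so daylight saving is not in effect and Doresk Coast is at UTC−02:30.
22:30 UTC − 2h30m = 20:00 local.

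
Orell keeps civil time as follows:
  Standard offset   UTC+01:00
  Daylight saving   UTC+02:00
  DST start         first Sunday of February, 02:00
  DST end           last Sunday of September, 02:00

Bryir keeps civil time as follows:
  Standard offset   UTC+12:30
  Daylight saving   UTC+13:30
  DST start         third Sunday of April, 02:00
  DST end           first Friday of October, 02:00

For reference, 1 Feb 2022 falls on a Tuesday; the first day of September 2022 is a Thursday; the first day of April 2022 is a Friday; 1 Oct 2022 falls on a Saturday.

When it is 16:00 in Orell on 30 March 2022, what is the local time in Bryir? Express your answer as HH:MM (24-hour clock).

02:30

1 February 2022 is a Tuesday, so the first Sunday is February 6.
1 September 2022 is a Thursday, so Sundays fall on 4, 11, 18, 25; the last is September 25.
Daylight saving runs 6 February – 25 September; 30 March 2022 is inside that window, so Orell is at UTC+02:00.
16:00 Orell − 2h = 14:00 UTC.
1 April 2022 is a Friday, so the first Sunday is April 3 and the third is April 17.
1 October 2022 is a Saturday, so the first Friday is October 7.
At the standard offset (UTC+12:30), 14:00 UTC + 12h30m = 02:30 Bryir standard time (rolling into the next day, 31 March 2022).
The standard-time date in Bryir, 31 March 2022, does not fall between 17 April and 7 October, so daylight saving is not in effect and Bryir is at UTC+12:30.
14:00 UTC + 12h30m = 02:30 Bryir (rolling into the next day, 31 March 2022).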